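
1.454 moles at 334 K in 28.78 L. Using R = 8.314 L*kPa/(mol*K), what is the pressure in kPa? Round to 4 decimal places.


PV = nRT, solve for P = nRT / V.
nRT = 1.454 * 8.314 * 334 = 4037.5777
P = 4037.5777 / 28.78
P = 140.29109451 kPa, rounded to 4 dp:

140.2911 kPa


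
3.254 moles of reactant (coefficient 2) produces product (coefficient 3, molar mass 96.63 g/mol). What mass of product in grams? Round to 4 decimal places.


Use the coefficient ratio to convert reactant moles to product moles, then multiply by the product's molar mass.
moles_P = moles_R * (coeff_P / coeff_R) = 3.254 * (3/2) = 4.881
mass_P = moles_P * M_P = 4.881 * 96.63
mass_P = 471.65103 g, rounded to 4 dp:

471.6510 g


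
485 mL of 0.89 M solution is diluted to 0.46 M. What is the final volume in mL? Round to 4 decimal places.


Dilution: M1*V1 = M2*V2, solve for V2.
V2 = M1*V1 / M2
V2 = 0.89 * 485 / 0.46
V2 = 431.65 / 0.46
V2 = 938.36956522 mL, rounded to 4 dp:

938.3696 mL


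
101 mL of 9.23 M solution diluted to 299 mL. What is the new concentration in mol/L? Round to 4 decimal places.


Dilution: M1*V1 = M2*V2, solve for M2.
M2 = M1*V1 / V2
M2 = 9.23 * 101 / 299
M2 = 932.23 / 299
M2 = 3.11782609 mol/L, rounded to 4 dp:

3.1178 mol/L


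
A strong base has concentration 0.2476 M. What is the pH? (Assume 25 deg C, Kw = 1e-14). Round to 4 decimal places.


A strong base dissociates completely, so [OH-] equals the given concentration.
pOH = -log10([OH-]) = -log10(0.2476) = 0.606249
pH = 14 - pOH = 14 - 0.606249
pH = 13.393751, rounded to 4 dp:

13.3938


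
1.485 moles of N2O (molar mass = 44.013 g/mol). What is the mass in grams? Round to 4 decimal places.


mass = n * M
mass = 1.485 * 44.013
mass = 65.359305 g, rounded to 4 dp:

65.3593 g


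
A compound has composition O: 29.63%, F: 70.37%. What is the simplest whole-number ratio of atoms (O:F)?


Assume 100 g of compound, divide each mass% by atomic mass to get moles, then normalize by the smallest to get a raw atom ratio.
Moles per 100 g: O: 29.63/15.999 = 1.852, F: 70.37/18.998 = 3.7041
Raw ratio (divide by min = 1.852): O: 1.0, F: 2.0
Multiply by 1 to clear fractions: O: 1.0 ~= 1, F: 2.0 ~= 2
Reduce by GCD to get the simplest whole-number ratio:

1:2


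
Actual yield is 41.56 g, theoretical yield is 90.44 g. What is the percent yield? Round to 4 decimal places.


% yield = 100 * actual / theoretical
% yield = 100 * 41.56 / 90.44
% yield = 45.95311809 %, rounded to 4 dp:

45.9531 %


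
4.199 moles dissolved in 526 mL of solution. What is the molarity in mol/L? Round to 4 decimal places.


Convert volume to liters: V_L = V_mL / 1000.
V_L = 526 / 1000 = 0.526 L
M = n / V_L = 4.199 / 0.526
M = 7.98288973 mol/L, rounded to 4 dp:

7.9829 mol/L


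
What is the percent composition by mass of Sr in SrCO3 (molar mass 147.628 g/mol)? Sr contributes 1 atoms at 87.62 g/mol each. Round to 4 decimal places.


pct = 100 * (n_elem * M_elem) / M_total
mass_contribution = 1 * 87.62 = 87.62 g/mol
pct = 100 * 87.62 / 147.628
pct = 59.35188447 %, rounded to 4 dp:

59.3519 %


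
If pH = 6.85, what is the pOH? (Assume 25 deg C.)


At 25 deg C, pH + pOH = 14.
pOH = 14 - pH = 14 - 6.85
pOH = 7.15:

7.15


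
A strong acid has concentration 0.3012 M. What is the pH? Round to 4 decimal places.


A strong acid dissociates completely, so [H+] equals the given concentration.
pH = -log10([H+]) = -log10(0.3012)
pH = 0.52114503, rounded to 4 dp:

0.5211


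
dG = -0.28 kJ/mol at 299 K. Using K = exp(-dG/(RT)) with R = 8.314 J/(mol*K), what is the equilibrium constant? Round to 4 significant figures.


dG is in kJ/mol; multiply by 1000 to match R in J/(mol*K).
RT = 8.314 * 299 = 2485.886 J/mol
exponent = -dG*1000 / (RT) = -(-0.28*1000) / 2485.886 = 0.1126359
K = exp(0.1126359)
K = 1.1192243, rounded to 4 significant figures:

1.119


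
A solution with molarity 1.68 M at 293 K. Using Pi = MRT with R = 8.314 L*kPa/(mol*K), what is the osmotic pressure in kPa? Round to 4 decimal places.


Osmotic pressure (van't Hoff): Pi = M*R*T.
RT = 8.314 * 293 = 2436.002
Pi = 1.68 * 2436.002
Pi = 4092.48336 kPa, rounded to 4 dp:

4092.4834 kPa


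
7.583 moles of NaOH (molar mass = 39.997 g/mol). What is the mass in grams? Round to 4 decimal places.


mass = n * M
mass = 7.583 * 39.997
mass = 303.297251 g, rounded to 4 dp:

303.2973 g


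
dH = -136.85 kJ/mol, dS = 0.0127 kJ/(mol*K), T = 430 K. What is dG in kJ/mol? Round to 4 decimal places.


Gibbs: dG = dH - T*dS (consistent units, dS already in kJ/(mol*K)).
T*dS = 430 * 0.0127 = 5.461
dG = -136.85 - (5.461)
dG = -142.311 kJ/mol, rounded to 4 dp:

-142.3110 kJ/mol


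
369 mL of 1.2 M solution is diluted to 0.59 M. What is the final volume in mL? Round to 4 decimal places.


Dilution: M1*V1 = M2*V2, solve for V2.
V2 = M1*V1 / M2
V2 = 1.2 * 369 / 0.59
V2 = 442.8 / 0.59
V2 = 750.50847458 mL, rounded to 4 dp:

750.5085 mL


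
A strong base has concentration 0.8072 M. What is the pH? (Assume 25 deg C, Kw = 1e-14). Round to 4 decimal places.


A strong base dissociates completely, so [OH-] equals the given concentration.
pOH = -log10([OH-]) = -log10(0.8072) = 0.093019
pH = 14 - pOH = 14 - 0.093019
pH = 13.906981, rounded to 4 dp:

13.9070


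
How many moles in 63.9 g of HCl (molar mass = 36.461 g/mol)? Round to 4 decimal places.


n = mass / M
n = 63.9 / 36.461
n = 1.75255753 mol, rounded to 4 dp:

1.7526 mol


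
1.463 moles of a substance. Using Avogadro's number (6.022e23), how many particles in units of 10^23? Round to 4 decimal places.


N = n * NA, then divide by 1e23 for the requested units.
N / 1e23 = n * 6.022
N / 1e23 = 1.463 * 6.022
N / 1e23 = 8.810186, rounded to 4 dp:

8.8102


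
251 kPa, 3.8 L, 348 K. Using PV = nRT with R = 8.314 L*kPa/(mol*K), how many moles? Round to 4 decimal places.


PV = nRT, solve for n = PV / (RT).
PV = 251 * 3.8 = 953.8
RT = 8.314 * 348 = 2893.272
n = 953.8 / 2893.272
n = 0.32966137 mol, rounded to 4 dp:

0.3297 mol


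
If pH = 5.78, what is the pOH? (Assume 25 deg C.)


At 25 deg C, pH + pOH = 14.
pOH = 14 - pH = 14 - 5.78
pOH = 8.22:

8.22


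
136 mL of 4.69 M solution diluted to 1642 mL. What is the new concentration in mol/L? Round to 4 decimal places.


Dilution: M1*V1 = M2*V2, solve for M2.
M2 = M1*V1 / V2
M2 = 4.69 * 136 / 1642
M2 = 637.84 / 1642
M2 = 0.38845311 mol/L, rounded to 4 dp:

0.3885 mol/L


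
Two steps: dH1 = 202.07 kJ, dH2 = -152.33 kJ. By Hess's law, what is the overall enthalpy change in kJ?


Hess's law: enthalpy is a state function, so add the step enthalpies.
dH_total = dH1 + dH2 = 202.07 + (-152.33)
dH_total = 49.74 kJ:

49.74 kJ


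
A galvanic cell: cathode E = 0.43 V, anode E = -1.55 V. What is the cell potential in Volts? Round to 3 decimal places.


Standard cell potential: E_cell = E_cathode - E_anode.
E_cell = 0.43 - (-1.55)
E_cell = 1.98 V, rounded to 3 dp:

1.980 V


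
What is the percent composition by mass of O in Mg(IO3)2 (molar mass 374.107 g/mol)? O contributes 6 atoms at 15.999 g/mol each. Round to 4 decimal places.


pct = 100 * (n_elem * M_elem) / M_total
mass_contribution = 6 * 15.999 = 95.994 g/mol
pct = 100 * 95.994 / 374.107
pct = 25.65950383 %, rounded to 4 dp:

25.6595 %


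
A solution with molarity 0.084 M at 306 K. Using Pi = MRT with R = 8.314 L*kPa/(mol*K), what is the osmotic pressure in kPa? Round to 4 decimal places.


Osmotic pressure (van't Hoff): Pi = M*R*T.
RT = 8.314 * 306 = 2544.084
Pi = 0.084 * 2544.084
Pi = 213.703056 kPa, rounded to 4 dp:

213.7031 kPa


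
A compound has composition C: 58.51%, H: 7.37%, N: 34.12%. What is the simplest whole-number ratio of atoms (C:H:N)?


Assume 100 g of compound, divide each mass% by atomic mass to get moles, then normalize by the smallest to get a raw atom ratio.
Moles per 100 g: C: 58.51/12.011 = 4.8714, H: 7.37/1.008 = 7.3115, N: 34.12/14.007 = 2.4359
Raw ratio (divide by min = 2.4359): C: 2.0, H: 3.002, N: 1.0
Multiply by 1 to clear fractions: C: 2.0 ~= 2, H: 3.002 ~= 3, N: 1.0 ~= 1
Reduce by GCD to get the simplest whole-number ratio:

2:3:1


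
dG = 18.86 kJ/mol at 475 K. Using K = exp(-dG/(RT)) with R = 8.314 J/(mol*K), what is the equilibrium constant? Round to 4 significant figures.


dG is in kJ/mol; multiply by 1000 to match R in J/(mol*K).
RT = 8.314 * 475 = 3949.15 J/mol
exponent = -dG*1000 / (RT) = -(18.86*1000) / 3949.15 = -4.77571123
K = exp(-4.77571123)
K = 0.0084320848, rounded to 4 significant figures:

0.008432


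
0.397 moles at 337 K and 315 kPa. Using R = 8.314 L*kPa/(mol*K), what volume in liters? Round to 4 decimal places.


PV = nRT, solve for V = nRT / P.
nRT = 0.397 * 8.314 * 337 = 1112.3217
V = 1112.3217 / 315
V = 3.53118 L, rounded to 4 dp:

3.5312 L


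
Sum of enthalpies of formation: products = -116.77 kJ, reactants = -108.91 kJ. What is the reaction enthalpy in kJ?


dH_rxn = sum(dH_f products) - sum(dH_f reactants)
dH_rxn = -116.77 - (-108.91)
dH_rxn = -7.86 kJ:

-7.86 kJ


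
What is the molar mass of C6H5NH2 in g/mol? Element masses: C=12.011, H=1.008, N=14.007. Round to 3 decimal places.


M = sum(count * atomic_mass) over atoms.
M = 6*12.011 + 7*1.008 + 1*14.007
M = 72.066 + 7.056 + 14.007
M = 93.129 g/mol, rounded to 3 dp:

93.129 g/mol


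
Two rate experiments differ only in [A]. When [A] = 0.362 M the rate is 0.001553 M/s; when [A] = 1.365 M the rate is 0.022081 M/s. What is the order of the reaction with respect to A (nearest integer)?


Rate is proportional to [A]^n, so rate2/rate1 = ([A]2/[A]1)^n. Take logs to solve for n.
rate2/rate1 = 0.022081 / 0.001553 = 14.2183
[A]2/[A]1 = 1.365 / 0.362 = 3.7707
n = ln(14.2183) / ln(3.7707) = 2.0
Nearest integer order:

2


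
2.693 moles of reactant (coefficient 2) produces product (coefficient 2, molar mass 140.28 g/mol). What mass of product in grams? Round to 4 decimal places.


Use the coefficient ratio to convert reactant moles to product moles, then multiply by the product's molar mass.
moles_P = moles_R * (coeff_P / coeff_R) = 2.693 * (2/2) = 2.693
mass_P = moles_P * M_P = 2.693 * 140.28
mass_P = 377.77404 g, rounded to 4 dp:

377.7740 g


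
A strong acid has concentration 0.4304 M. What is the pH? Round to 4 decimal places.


A strong acid dissociates completely, so [H+] equals the given concentration.
pH = -log10([H+]) = -log10(0.4304)
pH = 0.36612774, rounded to 4 dp:

0.3661


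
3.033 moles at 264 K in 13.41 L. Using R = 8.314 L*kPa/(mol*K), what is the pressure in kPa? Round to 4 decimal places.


PV = nRT, solve for P = nRT / V.
nRT = 3.033 * 8.314 * 264 = 6657.1196
P = 6657.1196 / 13.41
P = 496.42950037 kPa, rounded to 4 dp:

496.4295 kPa


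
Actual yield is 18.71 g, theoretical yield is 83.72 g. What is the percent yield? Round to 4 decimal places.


% yield = 100 * actual / theoretical
% yield = 100 * 18.71 / 83.72
% yield = 22.34830387 %, rounded to 4 dp:

22.3483 %


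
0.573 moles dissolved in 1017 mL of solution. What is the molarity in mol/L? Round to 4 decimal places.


Convert volume to liters: V_L = V_mL / 1000.
V_L = 1017 / 1000 = 1.017 L
M = n / V_L = 0.573 / 1.017
M = 0.56342183 mol/L, rounded to 4 dp:

0.5634 mol/L


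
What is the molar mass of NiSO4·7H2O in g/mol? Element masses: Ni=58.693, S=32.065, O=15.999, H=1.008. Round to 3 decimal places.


M = sum(count * atomic_mass) over atoms.
M = 1*58.693 + 1*32.065 + 11*15.999 + 14*1.008
M = 58.693 + 32.065 + 175.989 + 14.112
M = 280.859 g/mol, rounded to 3 dp:

280.859 g/mol


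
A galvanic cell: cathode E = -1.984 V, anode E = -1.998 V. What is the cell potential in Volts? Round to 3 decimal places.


Standard cell potential: E_cell = E_cathode - E_anode.
E_cell = -1.984 - (-1.998)
E_cell = 0.014 V, rounded to 3 dp:

0.014 V


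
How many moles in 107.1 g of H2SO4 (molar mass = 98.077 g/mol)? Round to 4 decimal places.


n = mass / M
n = 107.1 / 98.077
n = 1.09199914 mol, rounded to 4 dp:

1.0920 mol


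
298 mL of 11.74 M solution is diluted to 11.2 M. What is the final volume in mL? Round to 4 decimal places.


Dilution: M1*V1 = M2*V2, solve for V2.
V2 = M1*V1 / M2
V2 = 11.74 * 298 / 11.2
V2 = 3498.52 / 11.2
V2 = 312.36785714 mL, rounded to 4 dp:

312.3679 mL


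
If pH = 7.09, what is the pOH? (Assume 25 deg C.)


At 25 deg C, pH + pOH = 14.
pOH = 14 - pH = 14 - 7.09
pOH = 6.91:

6.91


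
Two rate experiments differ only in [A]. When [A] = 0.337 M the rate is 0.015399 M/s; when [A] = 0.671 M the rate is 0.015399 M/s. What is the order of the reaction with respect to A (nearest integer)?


Rate is proportional to [A]^n, so rate2/rate1 = ([A]2/[A]1)^n. Take logs to solve for n.
rate2/rate1 = 0.015399 / 0.015399 = 1.0
[A]2/[A]1 = 0.671 / 0.337 = 1.9911
n = ln(1.0) / ln(1.9911) = 0.0
Nearest integer order:

0


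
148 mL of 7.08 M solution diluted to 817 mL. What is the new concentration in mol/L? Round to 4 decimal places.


Dilution: M1*V1 = M2*V2, solve for M2.
M2 = M1*V1 / V2
M2 = 7.08 * 148 / 817
M2 = 1047.84 / 817
M2 = 1.2825459 mol/L, rounded to 4 dp:

1.2825 mol/L


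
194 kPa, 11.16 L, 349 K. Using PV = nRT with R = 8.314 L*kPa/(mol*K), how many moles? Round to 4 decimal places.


PV = nRT, solve for n = PV / (RT).
PV = 194 * 11.16 = 2165.04
RT = 8.314 * 349 = 2901.586
n = 2165.04 / 2901.586
n = 0.74615745 mol, rounded to 4 dp:

0.7462 mol


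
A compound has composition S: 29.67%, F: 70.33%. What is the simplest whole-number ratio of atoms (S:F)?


Assume 100 g of compound, divide each mass% by atomic mass to get moles, then normalize by the smallest to get a raw atom ratio.
Moles per 100 g: S: 29.67/32.065 = 0.9253, F: 70.33/18.998 = 3.702
Raw ratio (divide by min = 0.9253): S: 1.0, F: 4.001
Multiply by 1 to clear fractions: S: 1.0 ~= 1, F: 4.001 ~= 4
Reduce by GCD to get the simplest whole-number ratio:

1:4


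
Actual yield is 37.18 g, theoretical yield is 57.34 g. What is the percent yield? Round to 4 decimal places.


% yield = 100 * actual / theoretical
% yield = 100 * 37.18 / 57.34
% yield = 64.84129752 %, rounded to 4 dp:

64.8413 %


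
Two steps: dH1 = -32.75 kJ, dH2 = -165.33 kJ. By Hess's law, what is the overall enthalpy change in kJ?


Hess's law: enthalpy is a state function, so add the step enthalpies.
dH_total = dH1 + dH2 = -32.75 + (-165.33)
dH_total = -198.08 kJ:

-198.08 kJ


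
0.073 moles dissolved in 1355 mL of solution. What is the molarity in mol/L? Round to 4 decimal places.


Convert volume to liters: V_L = V_mL / 1000.
V_L = 1355 / 1000 = 1.355 L
M = n / V_L = 0.073 / 1.355
M = 0.05387454 mol/L, rounded to 4 dp:

0.0539 mol/L


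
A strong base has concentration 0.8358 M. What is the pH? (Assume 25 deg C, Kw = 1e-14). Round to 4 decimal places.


A strong base dissociates completely, so [OH-] equals the given concentration.
pOH = -log10([OH-]) = -log10(0.8358) = 0.077898
pH = 14 - pOH = 14 - 0.077898
pH = 13.922102, rounded to 4 dp:

13.9221


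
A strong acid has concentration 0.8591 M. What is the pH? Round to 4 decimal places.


A strong acid dissociates completely, so [H+] equals the given concentration.
pH = -log10([H+]) = -log10(0.8591)
pH = 0.06595628, rounded to 4 dp:

0.0660


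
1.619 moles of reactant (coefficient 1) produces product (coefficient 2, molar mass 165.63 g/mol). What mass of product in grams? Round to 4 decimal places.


Use the coefficient ratio to convert reactant moles to product moles, then multiply by the product's molar mass.
moles_P = moles_R * (coeff_P / coeff_R) = 1.619 * (2/1) = 3.238
mass_P = moles_P * M_P = 3.238 * 165.63
mass_P = 536.30994 g, rounded to 4 dp:

536.3099 g


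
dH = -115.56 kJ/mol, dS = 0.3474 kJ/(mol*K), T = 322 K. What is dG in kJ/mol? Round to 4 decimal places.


Gibbs: dG = dH - T*dS (consistent units, dS already in kJ/(mol*K)).
T*dS = 322 * 0.3474 = 111.8628
dG = -115.56 - (111.8628)
dG = -227.4228 kJ/mol, rounded to 4 dp:

-227.4228 kJ/mol


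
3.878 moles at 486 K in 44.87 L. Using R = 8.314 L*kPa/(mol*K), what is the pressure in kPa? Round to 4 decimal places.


PV = nRT, solve for P = nRT / V.
nRT = 3.878 * 8.314 * 486 = 15669.4623
P = 15669.4623 / 44.87
P = 349.21912859 kPa, rounded to 4 dp:

349.2191 kPa


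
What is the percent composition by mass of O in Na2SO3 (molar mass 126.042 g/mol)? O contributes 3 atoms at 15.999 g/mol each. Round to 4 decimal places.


pct = 100 * (n_elem * M_elem) / M_total
mass_contribution = 3 * 15.999 = 47.997 g/mol
pct = 100 * 47.997 / 126.042
pct = 38.08016375 %, rounded to 4 dp:

38.0802 %


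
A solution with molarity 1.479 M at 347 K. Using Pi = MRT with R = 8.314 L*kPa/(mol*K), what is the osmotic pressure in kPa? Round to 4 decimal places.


Osmotic pressure (van't Hoff): Pi = M*R*T.
RT = 8.314 * 347 = 2884.958
Pi = 1.479 * 2884.958
Pi = 4266.852882 kPa, rounded to 4 dp:

4266.8529 kPa


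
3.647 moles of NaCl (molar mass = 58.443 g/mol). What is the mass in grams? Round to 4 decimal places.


mass = n * M
mass = 3.647 * 58.443
mass = 213.141621 g, rounded to 4 dp:

213.1416 g


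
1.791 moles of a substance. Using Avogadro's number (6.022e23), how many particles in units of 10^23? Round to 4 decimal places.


N = n * NA, then divide by 1e23 for the requested units.
N / 1e23 = n * 6.022
N / 1e23 = 1.791 * 6.022
N / 1e23 = 10.785402, rounded to 4 dp:

10.7854


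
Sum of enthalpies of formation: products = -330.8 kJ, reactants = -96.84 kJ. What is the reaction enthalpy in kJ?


dH_rxn = sum(dH_f products) - sum(dH_f reactants)
dH_rxn = -330.8 - (-96.84)
dH_rxn = -233.96 kJ:

-233.96 kJ


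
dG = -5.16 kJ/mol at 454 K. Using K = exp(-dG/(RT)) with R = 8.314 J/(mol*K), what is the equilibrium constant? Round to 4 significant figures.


dG is in kJ/mol; multiply by 1000 to match R in J/(mol*K).
RT = 8.314 * 454 = 3774.556 J/mol
exponent = -dG*1000 / (RT) = -(-5.16*1000) / 3774.556 = 1.3670482
K = exp(1.3670482)
K = 3.9237515, rounded to 4 significant figures:

3.924


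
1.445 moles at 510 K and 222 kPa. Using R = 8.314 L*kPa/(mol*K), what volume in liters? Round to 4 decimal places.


PV = nRT, solve for V = nRT / P.
nRT = 1.445 * 8.314 * 510 = 6127.0023
V = 6127.0023 / 222
V = 27.59910946 L, rounded to 4 dp:

27.5991 L


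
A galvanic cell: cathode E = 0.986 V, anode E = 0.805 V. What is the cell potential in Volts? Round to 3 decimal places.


Standard cell potential: E_cell = E_cathode - E_anode.
E_cell = 0.986 - (0.805)
E_cell = 0.181 V, rounded to 3 dp:

0.181 V


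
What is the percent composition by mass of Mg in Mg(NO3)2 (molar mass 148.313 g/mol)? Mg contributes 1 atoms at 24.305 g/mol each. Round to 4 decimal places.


pct = 100 * (n_elem * M_elem) / M_total
mass_contribution = 1 * 24.305 = 24.305 g/mol
pct = 100 * 24.305 / 148.313
pct = 16.38763965 %, rounded to 4 dp:

16.3876 %


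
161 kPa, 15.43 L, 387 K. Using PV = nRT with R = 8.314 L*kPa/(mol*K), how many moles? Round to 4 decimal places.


PV = nRT, solve for n = PV / (RT).
PV = 161 * 15.43 = 2484.23
RT = 8.314 * 387 = 3217.518
n = 2484.23 / 3217.518
n = 0.77209514 mol, rounded to 4 dp:

0.7721 mol


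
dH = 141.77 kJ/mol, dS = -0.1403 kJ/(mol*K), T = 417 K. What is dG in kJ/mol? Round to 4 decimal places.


Gibbs: dG = dH - T*dS (consistent units, dS already in kJ/(mol*K)).
T*dS = 417 * -0.1403 = -58.5051
dG = 141.77 - (-58.5051)
dG = 200.2751 kJ/mol, rounded to 4 dp:

200.2751 kJ/mol


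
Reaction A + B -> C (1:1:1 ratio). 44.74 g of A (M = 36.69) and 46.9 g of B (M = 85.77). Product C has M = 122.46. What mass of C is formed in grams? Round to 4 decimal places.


Find moles of each reactant; the smaller value is the limiting reagent in a 1:1:1 reaction, so moles_C equals moles of the limiter.
n_A = mass_A / M_A = 44.74 / 36.69 = 1.219406 mol
n_B = mass_B / M_B = 46.9 / 85.77 = 0.546811 mol
Limiting reagent: B (smaller), n_limiting = 0.546811 mol
mass_C = n_limiting * M_C = 0.546811 * 122.46
mass_C = 66.96247506 g, rounded to 4 dp:

66.9625 g


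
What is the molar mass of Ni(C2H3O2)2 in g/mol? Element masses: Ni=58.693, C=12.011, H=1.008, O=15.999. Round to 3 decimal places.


M = sum(count * atomic_mass) over atoms.
M = 1*58.693 + 4*12.011 + 6*1.008 + 4*15.999
M = 58.693 + 48.044 + 6.048 + 63.996
M = 176.781 g/mol, rounded to 3 dp:

176.781 g/mol


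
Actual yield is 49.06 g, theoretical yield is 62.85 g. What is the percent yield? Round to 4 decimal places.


% yield = 100 * actual / theoretical
% yield = 100 * 49.06 / 62.85
% yield = 78.05887033 %, rounded to 4 dp:

78.0589 %


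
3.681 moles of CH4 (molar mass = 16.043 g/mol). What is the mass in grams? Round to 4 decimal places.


mass = n * M
mass = 3.681 * 16.043
mass = 59.054283 g, rounded to 4 dp:

59.0543 g


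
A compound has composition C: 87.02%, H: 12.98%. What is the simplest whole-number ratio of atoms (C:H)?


Assume 100 g of compound, divide each mass% by atomic mass to get moles, then normalize by the smallest to get a raw atom ratio.
Moles per 100 g: C: 87.02/12.011 = 7.245, H: 12.98/1.008 = 12.877
Raw ratio (divide by min = 7.245): C: 1.0, H: 1.777
Multiply by 9 to clear fractions: C: 9.0 ~= 9, H: 15.996 ~= 16
Reduce by GCD to get the simplest whole-number ratio:

9:16


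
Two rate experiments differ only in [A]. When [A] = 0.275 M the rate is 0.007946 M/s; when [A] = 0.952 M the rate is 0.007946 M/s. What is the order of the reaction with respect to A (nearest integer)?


Rate is proportional to [A]^n, so rate2/rate1 = ([A]2/[A]1)^n. Take logs to solve for n.
rate2/rate1 = 0.007946 / 0.007946 = 1.0
[A]2/[A]1 = 0.952 / 0.275 = 3.4618
n = ln(1.0) / ln(3.4618) = 0.0
Nearest integer order:

0


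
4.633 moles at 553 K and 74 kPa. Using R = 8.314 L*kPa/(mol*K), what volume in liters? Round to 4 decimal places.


PV = nRT, solve for V = nRT / P.
nRT = 4.633 * 8.314 * 553 = 21300.8754
V = 21300.8754 / 74
V = 287.84966757 L, rounded to 4 dp:

287.8497 L


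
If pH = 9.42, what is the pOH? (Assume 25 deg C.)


At 25 deg C, pH + pOH = 14.
pOH = 14 - pH = 14 - 9.42
pOH = 4.58:

4.58


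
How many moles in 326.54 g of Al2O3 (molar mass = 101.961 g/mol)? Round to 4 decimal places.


n = mass / M
n = 326.54 / 101.961
n = 3.20259707 mol, rounded to 4 dp:

3.2026 mol


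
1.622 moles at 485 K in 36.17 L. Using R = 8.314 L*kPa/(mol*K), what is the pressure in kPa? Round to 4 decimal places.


PV = nRT, solve for P = nRT / V.
nRT = 1.622 * 8.314 * 485 = 6540.3744
P = 6540.3744 / 36.17
P = 180.82317943 kPa, rounded to 4 dp:

180.8232 kPa


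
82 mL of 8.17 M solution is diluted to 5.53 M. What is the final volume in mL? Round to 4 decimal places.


Dilution: M1*V1 = M2*V2, solve for V2.
V2 = M1*V1 / M2
V2 = 8.17 * 82 / 5.53
V2 = 669.94 / 5.53
V2 = 121.14647378 mL, rounded to 4 dp:

121.1465 mL


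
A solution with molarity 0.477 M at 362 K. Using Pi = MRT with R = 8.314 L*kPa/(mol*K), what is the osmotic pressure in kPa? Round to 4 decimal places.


Osmotic pressure (van't Hoff): Pi = M*R*T.
RT = 8.314 * 362 = 3009.668
Pi = 0.477 * 3009.668
Pi = 1435.611636 kPa, rounded to 4 dp:

1435.6116 kPa


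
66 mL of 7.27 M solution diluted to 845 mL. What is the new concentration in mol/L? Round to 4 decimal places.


Dilution: M1*V1 = M2*V2, solve for M2.
M2 = M1*V1 / V2
M2 = 7.27 * 66 / 845
M2 = 479.82 / 845
M2 = 0.56783432 mol/L, rounded to 4 dp:

0.5678 mol/L


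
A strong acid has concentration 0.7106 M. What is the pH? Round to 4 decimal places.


A strong acid dissociates completely, so [H+] equals the given concentration.
pH = -log10([H+]) = -log10(0.7106)
pH = 0.1483748, rounded to 4 dp:

0.1484


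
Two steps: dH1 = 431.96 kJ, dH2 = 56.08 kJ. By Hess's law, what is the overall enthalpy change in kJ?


Hess's law: enthalpy is a state function, so add the step enthalpies.
dH_total = dH1 + dH2 = 431.96 + (56.08)
dH_total = 488.04 kJ:

488.04 kJ


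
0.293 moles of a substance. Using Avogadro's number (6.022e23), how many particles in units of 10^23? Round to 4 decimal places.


N = n * NA, then divide by 1e23 for the requested units.
N / 1e23 = n * 6.022
N / 1e23 = 0.293 * 6.022
N / 1e23 = 1.764446, rounded to 4 dp:

1.7644


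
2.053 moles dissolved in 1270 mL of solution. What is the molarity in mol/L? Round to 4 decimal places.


Convert volume to liters: V_L = V_mL / 1000.
V_L = 1270 / 1000 = 1.27 L
M = n / V_L = 2.053 / 1.27
M = 1.61653543 mol/L, rounded to 4 dp:

1.6165 mol/L


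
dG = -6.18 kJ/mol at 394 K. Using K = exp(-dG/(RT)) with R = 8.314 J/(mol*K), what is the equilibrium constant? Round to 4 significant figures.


dG is in kJ/mol; multiply by 1000 to match R in J/(mol*K).
RT = 8.314 * 394 = 3275.716 J/mol
exponent = -dG*1000 / (RT) = -(-6.18*1000) / 3275.716 = 1.88661044
K = exp(1.88661044)
K = 6.5969699, rounded to 4 significant figures:

6.597


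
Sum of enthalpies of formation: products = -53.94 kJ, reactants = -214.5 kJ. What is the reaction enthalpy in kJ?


dH_rxn = sum(dH_f products) - sum(dH_f reactants)
dH_rxn = -53.94 - (-214.5)
dH_rxn = 160.56 kJ:

160.56 kJ


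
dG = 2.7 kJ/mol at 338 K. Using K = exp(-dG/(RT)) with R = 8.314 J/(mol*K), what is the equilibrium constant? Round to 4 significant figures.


dG is in kJ/mol; multiply by 1000 to match R in J/(mol*K).
RT = 8.314 * 338 = 2810.132 J/mol
exponent = -dG*1000 / (RT) = -(2.7*1000) / 2810.132 = -0.96080896
K = exp(-0.96080896)
K = 0.38258327, rounded to 4 significant figures:

0.3826


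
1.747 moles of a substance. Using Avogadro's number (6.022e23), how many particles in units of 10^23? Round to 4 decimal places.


N = n * NA, then divide by 1e23 for the requested units.
N / 1e23 = n * 6.022
N / 1e23 = 1.747 * 6.022
N / 1e23 = 10.520434, rounded to 4 dp:

10.5204


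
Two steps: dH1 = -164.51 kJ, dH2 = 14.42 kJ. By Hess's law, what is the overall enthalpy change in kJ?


Hess's law: enthalpy is a state function, so add the step enthalpies.
dH_total = dH1 + dH2 = -164.51 + (14.42)
dH_total = -150.09 kJ:

-150.09 kJ


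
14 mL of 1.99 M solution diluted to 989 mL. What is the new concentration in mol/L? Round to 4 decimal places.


Dilution: M1*V1 = M2*V2, solve for M2.
M2 = M1*V1 / V2
M2 = 1.99 * 14 / 989
M2 = 27.86 / 989
M2 = 0.02816987 mol/L, rounded to 4 dp:

0.0282 mol/L


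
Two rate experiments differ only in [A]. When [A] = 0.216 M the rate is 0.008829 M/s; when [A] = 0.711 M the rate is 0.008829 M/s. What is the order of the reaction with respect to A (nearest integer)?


Rate is proportional to [A]^n, so rate2/rate1 = ([A]2/[A]1)^n. Take logs to solve for n.
rate2/rate1 = 0.008829 / 0.008829 = 1.0
[A]2/[A]1 = 0.711 / 0.216 = 3.2917
n = ln(1.0) / ln(3.2917) = 0.0
Nearest integer order:

0


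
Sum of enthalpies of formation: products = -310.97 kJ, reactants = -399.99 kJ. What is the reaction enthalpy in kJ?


dH_rxn = sum(dH_f products) - sum(dH_f reactants)
dH_rxn = -310.97 - (-399.99)
dH_rxn = 89.02 kJ:

89.02 kJ


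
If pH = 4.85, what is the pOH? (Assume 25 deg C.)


At 25 deg C, pH + pOH = 14.
pOH = 14 - pH = 14 - 4.85
pOH = 9.15:

9.15


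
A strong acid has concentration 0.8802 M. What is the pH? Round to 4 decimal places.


A strong acid dissociates completely, so [H+] equals the given concentration.
pH = -log10([H+]) = -log10(0.8802)
pH = 0.05541864, rounded to 4 dp:

0.0554


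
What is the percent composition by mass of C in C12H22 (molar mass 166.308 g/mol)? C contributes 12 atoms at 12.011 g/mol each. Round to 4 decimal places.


pct = 100 * (n_elem * M_elem) / M_total
mass_contribution = 12 * 12.011 = 144.132 g/mol
pct = 100 * 144.132 / 166.308
pct = 86.6657046 %, rounded to 4 dp:

86.6657 %


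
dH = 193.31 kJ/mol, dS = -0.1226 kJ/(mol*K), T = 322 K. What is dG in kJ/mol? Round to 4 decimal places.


Gibbs: dG = dH - T*dS (consistent units, dS already in kJ/(mol*K)).
T*dS = 322 * -0.1226 = -39.4772
dG = 193.31 - (-39.4772)
dG = 232.7872 kJ/mol, rounded to 4 dp:

232.7872 kJ/mol


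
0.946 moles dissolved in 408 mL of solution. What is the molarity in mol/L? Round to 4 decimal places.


Convert volume to liters: V_L = V_mL / 1000.
V_L = 408 / 1000 = 0.408 L
M = n / V_L = 0.946 / 0.408
M = 2.31862745 mol/L, rounded to 4 dp:

2.3186 mol/L


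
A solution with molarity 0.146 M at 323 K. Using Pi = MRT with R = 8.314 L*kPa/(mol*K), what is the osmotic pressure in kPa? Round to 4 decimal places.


Osmotic pressure (van't Hoff): Pi = M*R*T.
RT = 8.314 * 323 = 2685.422
Pi = 0.146 * 2685.422
Pi = 392.071612 kPa, rounded to 4 dp:

392.0716 kPa


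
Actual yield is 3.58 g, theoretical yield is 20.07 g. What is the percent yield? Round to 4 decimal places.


% yield = 100 * actual / theoretical
% yield = 100 * 3.58 / 20.07
% yield = 17.83756851 %, rounded to 4 dp:

17.8376 %


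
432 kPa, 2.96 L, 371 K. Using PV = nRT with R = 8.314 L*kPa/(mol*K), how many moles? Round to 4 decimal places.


PV = nRT, solve for n = PV / (RT).
PV = 432 * 2.96 = 1278.72
RT = 8.314 * 371 = 3084.494
n = 1278.72 / 3084.494
n = 0.41456394 mol, rounded to 4 dp:

0.4146 mol


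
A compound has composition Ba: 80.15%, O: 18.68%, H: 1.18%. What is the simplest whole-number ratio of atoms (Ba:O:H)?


Assume 100 g of compound, divide each mass% by atomic mass to get moles, then normalize by the smallest to get a raw atom ratio.
Moles per 100 g: Ba: 80.15/137.327 = 0.5836, O: 18.68/15.999 = 1.1676, H: 1.18/1.008 = 1.1706
Raw ratio (divide by min = 0.5836): Ba: 1.0, O: 2.0, H: 2.006
Multiply by 1 to clear fractions: Ba: 1.0 ~= 1, O: 2.0 ~= 2, H: 2.006 ~= 2
Reduce by GCD to get the simplest whole-number ratio:

1:2:2


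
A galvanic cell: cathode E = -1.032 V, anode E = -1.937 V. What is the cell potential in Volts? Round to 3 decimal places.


Standard cell potential: E_cell = E_cathode - E_anode.
E_cell = -1.032 - (-1.937)
E_cell = 0.905 V, rounded to 3 dp:

0.905 V


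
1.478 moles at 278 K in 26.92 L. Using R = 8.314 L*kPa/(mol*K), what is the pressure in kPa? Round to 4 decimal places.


PV = nRT, solve for P = nRT / V.
nRT = 1.478 * 8.314 * 278 = 3416.0896
P = 3416.0896 / 26.92
P = 126.89783061 kPa, rounded to 4 dp:

126.8978 kPa


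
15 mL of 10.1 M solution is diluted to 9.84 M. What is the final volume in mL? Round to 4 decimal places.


Dilution: M1*V1 = M2*V2, solve for V2.
V2 = M1*V1 / M2
V2 = 10.1 * 15 / 9.84
V2 = 151.5 / 9.84
V2 = 15.39634146 mL, rounded to 4 dp:

15.3963 mL


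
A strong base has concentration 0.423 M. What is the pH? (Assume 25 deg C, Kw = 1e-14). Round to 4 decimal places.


A strong base dissociates completely, so [OH-] equals the given concentration.
pOH = -log10([OH-]) = -log10(0.423) = 0.37366
pH = 14 - pOH = 14 - 0.37366
pH = 13.62634, rounded to 4 dp:

13.6263


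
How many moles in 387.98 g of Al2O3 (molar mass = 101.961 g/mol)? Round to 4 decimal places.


n = mass / M
n = 387.98 / 101.961
n = 3.80518041 mol, rounded to 4 dp:

3.8052 mol


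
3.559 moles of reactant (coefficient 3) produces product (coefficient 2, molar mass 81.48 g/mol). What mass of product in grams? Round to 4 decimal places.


Use the coefficient ratio to convert reactant moles to product moles, then multiply by the product's molar mass.
moles_P = moles_R * (coeff_P / coeff_R) = 3.559 * (2/3) = 2.372667
mass_P = moles_P * M_P = 2.372667 * 81.48
mass_P = 193.32490716 g, rounded to 4 dp:

193.3249 g


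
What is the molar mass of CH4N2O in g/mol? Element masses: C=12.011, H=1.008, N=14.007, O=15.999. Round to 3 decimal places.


M = sum(count * atomic_mass) over atoms.
M = 1*12.011 + 4*1.008 + 2*14.007 + 1*15.999
M = 12.011 + 4.032 + 28.014 + 15.999
M = 60.056 g/mol, rounded to 3 dp:

60.056 g/mol


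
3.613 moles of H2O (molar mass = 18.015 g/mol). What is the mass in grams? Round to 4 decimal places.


mass = n * M
mass = 3.613 * 18.015
mass = 65.088195 g, rounded to 4 dp:

65.0882 g


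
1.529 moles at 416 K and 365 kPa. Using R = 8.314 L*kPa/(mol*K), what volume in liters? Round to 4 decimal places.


PV = nRT, solve for V = nRT / P.
nRT = 1.529 * 8.314 * 416 = 5288.2361
V = 5288.2361 / 365
V = 14.48831808 L, rounded to 4 dp:

14.4883 L


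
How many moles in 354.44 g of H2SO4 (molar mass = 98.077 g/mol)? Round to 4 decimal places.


n = mass / M
n = 354.44 / 98.077
n = 3.6138952 mol, rounded to 4 dp:

3.6139 mol


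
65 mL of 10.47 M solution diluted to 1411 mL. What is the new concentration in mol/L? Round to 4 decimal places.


Dilution: M1*V1 = M2*V2, solve for M2.
M2 = M1*V1 / V2
M2 = 10.47 * 65 / 1411
M2 = 680.55 / 1411
M2 = 0.48231751 mol/L, rounded to 4 dp:

0.4823 mol/L


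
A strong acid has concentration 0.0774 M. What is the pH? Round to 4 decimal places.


A strong acid dissociates completely, so [H+] equals the given concentration.
pH = -log10([H+]) = -log10(0.0774)
pH = 1.11125904, rounded to 4 dp:

1.1113


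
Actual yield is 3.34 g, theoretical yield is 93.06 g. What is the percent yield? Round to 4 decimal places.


% yield = 100 * actual / theoretical
% yield = 100 * 3.34 / 93.06
% yield = 3.58908231 %, rounded to 4 dp:

3.5891 %


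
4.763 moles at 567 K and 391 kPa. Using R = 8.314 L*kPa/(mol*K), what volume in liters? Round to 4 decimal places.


PV = nRT, solve for V = nRT / P.
nRT = 4.763 * 8.314 * 567 = 22452.963
V = 22452.963 / 391
V = 57.4244578 L, rounded to 4 dp:

57.4245 L


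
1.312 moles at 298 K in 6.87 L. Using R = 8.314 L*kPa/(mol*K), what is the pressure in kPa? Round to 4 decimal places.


PV = nRT, solve for P = nRT / V.
nRT = 1.312 * 8.314 * 298 = 3250.5745
P = 3250.5745 / 6.87
P = 473.15494905 kPa, rounded to 4 dp:

473.1549 kPa


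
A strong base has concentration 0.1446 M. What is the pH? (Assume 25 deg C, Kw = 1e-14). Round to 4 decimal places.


A strong base dissociates completely, so [OH-] equals the given concentration.
pOH = -log10([OH-]) = -log10(0.1446) = 0.839832
pH = 14 - pOH = 14 - 0.839832
pH = 13.160168, rounded to 4 dp:

13.1602


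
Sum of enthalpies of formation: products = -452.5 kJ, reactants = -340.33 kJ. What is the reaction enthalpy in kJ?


dH_rxn = sum(dH_f products) - sum(dH_f reactants)
dH_rxn = -452.5 - (-340.33)
dH_rxn = -112.17 kJ:

-112.17 kJ


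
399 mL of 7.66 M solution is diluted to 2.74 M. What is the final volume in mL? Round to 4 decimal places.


Dilution: M1*V1 = M2*V2, solve for V2.
V2 = M1*V1 / M2
V2 = 7.66 * 399 / 2.74
V2 = 3056.34 / 2.74
V2 = 1115.45255474 mL, rounded to 4 dp:

1115.4526 mL


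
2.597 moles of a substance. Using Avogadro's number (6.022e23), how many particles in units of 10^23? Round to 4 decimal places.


N = n * NA, then divide by 1e23 for the requested units.
N / 1e23 = n * 6.022
N / 1e23 = 2.597 * 6.022
N / 1e23 = 15.639134, rounded to 4 dp:

15.6391


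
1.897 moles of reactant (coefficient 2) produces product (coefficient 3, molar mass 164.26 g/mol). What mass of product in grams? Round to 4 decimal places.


Use the coefficient ratio to convert reactant moles to product moles, then multiply by the product's molar mass.
moles_P = moles_R * (coeff_P / coeff_R) = 1.897 * (3/2) = 2.8455
mass_P = moles_P * M_P = 2.8455 * 164.26
mass_P = 467.40183 g, rounded to 4 dp:

467.4018 g


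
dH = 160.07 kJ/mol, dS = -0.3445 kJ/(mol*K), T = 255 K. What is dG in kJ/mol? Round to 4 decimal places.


Gibbs: dG = dH - T*dS (consistent units, dS already in kJ/(mol*K)).
T*dS = 255 * -0.3445 = -87.8475
dG = 160.07 - (-87.8475)
dG = 247.9175 kJ/mol, rounded to 4 dp:

247.9175 kJ/mol


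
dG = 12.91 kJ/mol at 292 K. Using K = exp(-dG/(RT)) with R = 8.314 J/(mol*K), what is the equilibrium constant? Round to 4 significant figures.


dG is in kJ/mol; multiply by 1000 to match R in J/(mol*K).
RT = 8.314 * 292 = 2427.688 J/mol
exponent = -dG*1000 / (RT) = -(12.91*1000) / 2427.688 = -5.31781679
K = exp(-5.31781679)
K = 0.0049034473, rounded to 4 significant figures:

0.004903


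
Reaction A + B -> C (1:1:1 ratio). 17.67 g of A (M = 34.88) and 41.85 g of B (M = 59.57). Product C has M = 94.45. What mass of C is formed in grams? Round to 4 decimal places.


Find moles of each reactant; the smaller value is the limiting reagent in a 1:1:1 reaction, so moles_C equals moles of the limiter.
n_A = mass_A / M_A = 17.67 / 34.88 = 0.506594 mol
n_B = mass_B / M_B = 41.85 / 59.57 = 0.702535 mol
Limiting reagent: A (smaller), n_limiting = 0.506594 mol
mass_C = n_limiting * M_C = 0.506594 * 94.45
mass_C = 47.8478033 g, rounded to 4 dp:

47.8478 g


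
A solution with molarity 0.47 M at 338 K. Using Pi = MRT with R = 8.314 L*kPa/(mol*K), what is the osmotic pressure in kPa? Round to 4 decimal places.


Osmotic pressure (van't Hoff): Pi = M*R*T.
RT = 8.314 * 338 = 2810.132
Pi = 0.47 * 2810.132
Pi = 1320.76204 kPa, rounded to 4 dp:

1320.7620 kPa


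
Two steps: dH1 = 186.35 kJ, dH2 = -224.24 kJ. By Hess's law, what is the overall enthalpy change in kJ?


Hess's law: enthalpy is a state function, so add the step enthalpies.
dH_total = dH1 + dH2 = 186.35 + (-224.24)
dH_total = -37.89 kJ:

-37.89 kJ


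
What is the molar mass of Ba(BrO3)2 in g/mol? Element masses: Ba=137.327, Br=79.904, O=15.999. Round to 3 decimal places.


M = sum(count * atomic_mass) over atoms.
M = 1*137.327 + 2*79.904 + 6*15.999
M = 137.327 + 159.808 + 95.994
M = 393.129 g/mol, rounded to 3 dp:

393.129 g/mol


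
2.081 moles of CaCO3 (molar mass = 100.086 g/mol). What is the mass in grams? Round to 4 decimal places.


mass = n * M
mass = 2.081 * 100.086
mass = 208.278966 g, rounded to 4 dp:

208.2790 g


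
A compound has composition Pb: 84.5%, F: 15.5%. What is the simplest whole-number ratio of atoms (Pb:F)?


Assume 100 g of compound, divide each mass% by atomic mass to get moles, then normalize by the smallest to get a raw atom ratio.
Moles per 100 g: Pb: 84.5/207.2 = 0.4078, F: 15.5/18.998 = 0.8159
Raw ratio (divide by min = 0.4078): Pb: 1.0, F: 2.001
Multiply by 1 to clear fractions: Pb: 1.0 ~= 1, F: 2.001 ~= 2
Reduce by GCD to get the simplest whole-number ratio:

1:2


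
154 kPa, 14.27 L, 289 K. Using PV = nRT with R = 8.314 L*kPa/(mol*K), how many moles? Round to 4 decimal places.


PV = nRT, solve for n = PV / (RT).
PV = 154 * 14.27 = 2197.58
RT = 8.314 * 289 = 2402.746
n = 2197.58 / 2402.746
n = 0.91461186 mol, rounded to 4 dp:

0.9146 mol


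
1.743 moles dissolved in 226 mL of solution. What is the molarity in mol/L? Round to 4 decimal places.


Convert volume to liters: V_L = V_mL / 1000.
V_L = 226 / 1000 = 0.226 L
M = n / V_L = 1.743 / 0.226
M = 7.71238938 mol/L, rounded to 4 dp:

7.7124 mol/L


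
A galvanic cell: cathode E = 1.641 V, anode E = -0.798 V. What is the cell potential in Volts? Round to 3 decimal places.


Standard cell potential: E_cell = E_cathode - E_anode.
E_cell = 1.641 - (-0.798)
E_cell = 2.439 V, rounded to 3 dp:

2.439 V


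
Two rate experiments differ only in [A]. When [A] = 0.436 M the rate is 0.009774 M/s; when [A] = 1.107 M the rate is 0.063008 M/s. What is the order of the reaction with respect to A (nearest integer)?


Rate is proportional to [A]^n, so rate2/rate1 = ([A]2/[A]1)^n. Take logs to solve for n.
rate2/rate1 = 0.063008 / 0.009774 = 6.4465
[A]2/[A]1 = 1.107 / 0.436 = 2.539
n = ln(6.4465) / ln(2.539) = 2.0
Nearest integer order:

2


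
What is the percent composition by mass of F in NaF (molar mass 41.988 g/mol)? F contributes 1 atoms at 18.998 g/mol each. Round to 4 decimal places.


pct = 100 * (n_elem * M_elem) / M_total
mass_contribution = 1 * 18.998 = 18.998 g/mol
pct = 100 * 18.998 / 41.988
pct = 45.24626084 %, rounded to 4 dp:

45.2463 %


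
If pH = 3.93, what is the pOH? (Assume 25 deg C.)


At 25 deg C, pH + pOH = 14.
pOH = 14 - pH = 14 - 3.93
pOH = 10.07:

10.07


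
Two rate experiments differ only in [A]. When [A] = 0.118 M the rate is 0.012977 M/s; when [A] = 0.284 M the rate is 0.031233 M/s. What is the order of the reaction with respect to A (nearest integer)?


Rate is proportional to [A]^n, so rate2/rate1 = ([A]2/[A]1)^n. Take logs to solve for n.
rate2/rate1 = 0.031233 / 0.012977 = 2.4068
[A]2/[A]1 = 0.284 / 0.118 = 2.4068
n = ln(2.4068) / ln(2.4068) = 1.0
Nearest integer order:

1
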